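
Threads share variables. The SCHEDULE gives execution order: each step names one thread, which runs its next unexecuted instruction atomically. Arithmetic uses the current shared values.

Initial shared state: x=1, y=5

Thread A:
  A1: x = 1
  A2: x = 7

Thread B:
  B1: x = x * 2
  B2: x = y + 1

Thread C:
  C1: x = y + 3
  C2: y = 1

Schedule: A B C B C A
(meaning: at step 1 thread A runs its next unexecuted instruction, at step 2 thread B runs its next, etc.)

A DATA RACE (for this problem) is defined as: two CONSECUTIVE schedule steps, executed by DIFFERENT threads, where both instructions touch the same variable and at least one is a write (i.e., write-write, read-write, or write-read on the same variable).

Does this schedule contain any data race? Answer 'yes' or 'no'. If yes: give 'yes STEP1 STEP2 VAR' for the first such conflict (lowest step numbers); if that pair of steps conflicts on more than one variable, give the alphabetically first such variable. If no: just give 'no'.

Answer: yes 1 2 x

Derivation:
Steps 1,2: A(x = 1) vs B(x = x * 2). RACE on x (W-W).
Steps 2,3: B(x = x * 2) vs C(x = y + 3). RACE on x (W-W).
Steps 3,4: C(x = y + 3) vs B(x = y + 1). RACE on x (W-W).
Steps 4,5: B(x = y + 1) vs C(y = 1). RACE on y (R-W).
Steps 5,6: C(r=-,w=y) vs A(r=-,w=x). No conflict.
First conflict at steps 1,2.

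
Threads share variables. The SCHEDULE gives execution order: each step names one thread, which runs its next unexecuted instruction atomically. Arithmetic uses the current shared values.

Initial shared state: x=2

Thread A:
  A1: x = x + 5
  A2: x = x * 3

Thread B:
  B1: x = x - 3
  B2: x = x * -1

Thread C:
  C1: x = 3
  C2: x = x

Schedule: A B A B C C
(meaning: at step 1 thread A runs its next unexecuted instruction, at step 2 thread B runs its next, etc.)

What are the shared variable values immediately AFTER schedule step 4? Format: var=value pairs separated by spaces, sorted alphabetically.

Answer: x=-12

Derivation:
Step 1: thread A executes A1 (x = x + 5). Shared: x=7. PCs: A@1 B@0 C@0
Step 2: thread B executes B1 (x = x - 3). Shared: x=4. PCs: A@1 B@1 C@0
Step 3: thread A executes A2 (x = x * 3). Shared: x=12. PCs: A@2 B@1 C@0
Step 4: thread B executes B2 (x = x * -1). Shared: x=-12. PCs: A@2 B@2 C@0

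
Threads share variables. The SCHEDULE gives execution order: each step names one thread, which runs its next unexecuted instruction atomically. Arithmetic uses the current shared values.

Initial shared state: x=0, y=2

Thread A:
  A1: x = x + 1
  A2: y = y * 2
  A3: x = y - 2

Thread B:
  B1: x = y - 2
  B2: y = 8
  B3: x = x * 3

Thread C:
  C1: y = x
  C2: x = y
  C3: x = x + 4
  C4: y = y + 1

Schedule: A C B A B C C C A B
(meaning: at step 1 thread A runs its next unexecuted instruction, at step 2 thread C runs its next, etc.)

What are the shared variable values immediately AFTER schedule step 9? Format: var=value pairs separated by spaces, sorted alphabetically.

Answer: x=7 y=9

Derivation:
Step 1: thread A executes A1 (x = x + 1). Shared: x=1 y=2. PCs: A@1 B@0 C@0
Step 2: thread C executes C1 (y = x). Shared: x=1 y=1. PCs: A@1 B@0 C@1
Step 3: thread B executes B1 (x = y - 2). Shared: x=-1 y=1. PCs: A@1 B@1 C@1
Step 4: thread A executes A2 (y = y * 2). Shared: x=-1 y=2. PCs: A@2 B@1 C@1
Step 5: thread B executes B2 (y = 8). Shared: x=-1 y=8. PCs: A@2 B@2 C@1
Step 6: thread C executes C2 (x = y). Shared: x=8 y=8. PCs: A@2 B@2 C@2
Step 7: thread C executes C3 (x = x + 4). Shared: x=12 y=8. PCs: A@2 B@2 C@3
Step 8: thread C executes C4 (y = y + 1). Shared: x=12 y=9. PCs: A@2 B@2 C@4
Step 9: thread A executes A3 (x = y - 2). Shared: x=7 y=9. PCs: A@3 B@2 C@4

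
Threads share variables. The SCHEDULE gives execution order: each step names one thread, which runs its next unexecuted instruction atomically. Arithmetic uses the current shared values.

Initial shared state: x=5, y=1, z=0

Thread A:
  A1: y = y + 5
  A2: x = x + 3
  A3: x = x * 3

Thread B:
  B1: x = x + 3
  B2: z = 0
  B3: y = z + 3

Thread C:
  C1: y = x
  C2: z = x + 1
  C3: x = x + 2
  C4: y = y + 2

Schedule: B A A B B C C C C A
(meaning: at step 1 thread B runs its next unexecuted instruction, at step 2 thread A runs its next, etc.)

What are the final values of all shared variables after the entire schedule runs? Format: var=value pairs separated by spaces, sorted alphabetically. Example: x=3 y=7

Answer: x=39 y=13 z=12

Derivation:
Step 1: thread B executes B1 (x = x + 3). Shared: x=8 y=1 z=0. PCs: A@0 B@1 C@0
Step 2: thread A executes A1 (y = y + 5). Shared: x=8 y=6 z=0. PCs: A@1 B@1 C@0
Step 3: thread A executes A2 (x = x + 3). Shared: x=11 y=6 z=0. PCs: A@2 B@1 C@0
Step 4: thread B executes B2 (z = 0). Shared: x=11 y=6 z=0. PCs: A@2 B@2 C@0
Step 5: thread B executes B3 (y = z + 3). Shared: x=11 y=3 z=0. PCs: A@2 B@3 C@0
Step 6: thread C executes C1 (y = x). Shared: x=11 y=11 z=0. PCs: A@2 B@3 C@1
Step 7: thread C executes C2 (z = x + 1). Shared: x=11 y=11 z=12. PCs: A@2 B@3 C@2
Step 8: thread C executes C3 (x = x + 2). Shared: x=13 y=11 z=12. PCs: A@2 B@3 C@3
Step 9: thread C executes C4 (y = y + 2). Shared: x=13 y=13 z=12. PCs: A@2 B@3 C@4
Step 10: thread A executes A3 (x = x * 3). Shared: x=39 y=13 z=12. PCs: A@3 B@3 C@4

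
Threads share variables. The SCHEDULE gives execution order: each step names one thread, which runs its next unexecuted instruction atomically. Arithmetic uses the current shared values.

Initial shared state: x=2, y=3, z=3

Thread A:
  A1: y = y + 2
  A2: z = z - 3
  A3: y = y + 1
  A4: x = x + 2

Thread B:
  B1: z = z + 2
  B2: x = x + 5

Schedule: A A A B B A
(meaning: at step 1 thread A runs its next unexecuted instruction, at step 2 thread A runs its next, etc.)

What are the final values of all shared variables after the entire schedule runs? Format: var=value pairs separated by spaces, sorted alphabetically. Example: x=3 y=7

Step 1: thread A executes A1 (y = y + 2). Shared: x=2 y=5 z=3. PCs: A@1 B@0
Step 2: thread A executes A2 (z = z - 3). Shared: x=2 y=5 z=0. PCs: A@2 B@0
Step 3: thread A executes A3 (y = y + 1). Shared: x=2 y=6 z=0. PCs: A@3 B@0
Step 4: thread B executes B1 (z = z + 2). Shared: x=2 y=6 z=2. PCs: A@3 B@1
Step 5: thread B executes B2 (x = x + 5). Shared: x=7 y=6 z=2. PCs: A@3 B@2
Step 6: thread A executes A4 (x = x + 2). Shared: x=9 y=6 z=2. PCs: A@4 B@2

Answer: x=9 y=6 z=2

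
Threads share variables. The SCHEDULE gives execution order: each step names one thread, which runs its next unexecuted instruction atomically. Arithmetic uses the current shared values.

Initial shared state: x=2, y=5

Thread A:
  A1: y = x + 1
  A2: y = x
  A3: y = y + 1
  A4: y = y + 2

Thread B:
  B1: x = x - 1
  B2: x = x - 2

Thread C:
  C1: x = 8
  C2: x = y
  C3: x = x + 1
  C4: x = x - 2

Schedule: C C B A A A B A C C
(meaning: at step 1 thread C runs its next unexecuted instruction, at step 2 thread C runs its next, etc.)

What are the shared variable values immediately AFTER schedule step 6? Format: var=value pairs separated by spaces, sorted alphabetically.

Answer: x=4 y=5

Derivation:
Step 1: thread C executes C1 (x = 8). Shared: x=8 y=5. PCs: A@0 B@0 C@1
Step 2: thread C executes C2 (x = y). Shared: x=5 y=5. PCs: A@0 B@0 C@2
Step 3: thread B executes B1 (x = x - 1). Shared: x=4 y=5. PCs: A@0 B@1 C@2
Step 4: thread A executes A1 (y = x + 1). Shared: x=4 y=5. PCs: A@1 B@1 C@2
Step 5: thread A executes A2 (y = x). Shared: x=4 y=4. PCs: A@2 B@1 C@2
Step 6: thread A executes A3 (y = y + 1). Shared: x=4 y=5. PCs: A@3 B@1 C@2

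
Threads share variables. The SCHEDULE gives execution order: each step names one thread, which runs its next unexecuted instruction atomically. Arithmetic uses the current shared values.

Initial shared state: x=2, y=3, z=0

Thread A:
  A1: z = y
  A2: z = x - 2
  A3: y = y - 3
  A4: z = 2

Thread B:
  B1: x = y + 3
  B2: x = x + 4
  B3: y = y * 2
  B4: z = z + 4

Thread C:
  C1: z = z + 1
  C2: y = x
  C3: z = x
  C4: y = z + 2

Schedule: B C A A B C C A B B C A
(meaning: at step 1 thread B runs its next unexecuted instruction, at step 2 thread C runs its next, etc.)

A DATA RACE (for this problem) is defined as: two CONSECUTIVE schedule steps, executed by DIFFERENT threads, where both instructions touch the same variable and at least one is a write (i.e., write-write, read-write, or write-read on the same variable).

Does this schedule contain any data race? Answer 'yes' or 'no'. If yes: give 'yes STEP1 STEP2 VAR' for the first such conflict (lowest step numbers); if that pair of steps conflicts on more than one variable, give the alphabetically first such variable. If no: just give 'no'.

Steps 1,2: B(r=y,w=x) vs C(r=z,w=z). No conflict.
Steps 2,3: C(z = z + 1) vs A(z = y). RACE on z (W-W).
Steps 3,4: same thread (A). No race.
Steps 4,5: A(z = x - 2) vs B(x = x + 4). RACE on x (R-W).
Steps 5,6: B(x = x + 4) vs C(y = x). RACE on x (W-R).
Steps 6,7: same thread (C). No race.
Steps 7,8: C(r=x,w=z) vs A(r=y,w=y). No conflict.
Steps 8,9: A(y = y - 3) vs B(y = y * 2). RACE on y (W-W).
Steps 9,10: same thread (B). No race.
Steps 10,11: B(z = z + 4) vs C(y = z + 2). RACE on z (W-R).
Steps 11,12: C(y = z + 2) vs A(z = 2). RACE on z (R-W).
First conflict at steps 2,3.

Answer: yes 2 3 z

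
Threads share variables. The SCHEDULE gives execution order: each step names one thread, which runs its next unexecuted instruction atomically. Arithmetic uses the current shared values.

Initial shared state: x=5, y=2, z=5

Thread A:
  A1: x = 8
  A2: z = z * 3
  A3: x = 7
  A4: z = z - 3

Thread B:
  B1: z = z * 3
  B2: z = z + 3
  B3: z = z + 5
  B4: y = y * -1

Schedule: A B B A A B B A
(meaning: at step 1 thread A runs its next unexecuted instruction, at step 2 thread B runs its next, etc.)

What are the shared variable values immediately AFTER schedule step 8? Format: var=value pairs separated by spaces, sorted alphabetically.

Step 1: thread A executes A1 (x = 8). Shared: x=8 y=2 z=5. PCs: A@1 B@0
Step 2: thread B executes B1 (z = z * 3). Shared: x=8 y=2 z=15. PCs: A@1 B@1
Step 3: thread B executes B2 (z = z + 3). Shared: x=8 y=2 z=18. PCs: A@1 B@2
Step 4: thread A executes A2 (z = z * 3). Shared: x=8 y=2 z=54. PCs: A@2 B@2
Step 5: thread A executes A3 (x = 7). Shared: x=7 y=2 z=54. PCs: A@3 B@2
Step 6: thread B executes B3 (z = z + 5). Shared: x=7 y=2 z=59. PCs: A@3 B@3
Step 7: thread B executes B4 (y = y * -1). Shared: x=7 y=-2 z=59. PCs: A@3 B@4
Step 8: thread A executes A4 (z = z - 3). Shared: x=7 y=-2 z=56. PCs: A@4 B@4

Answer: x=7 y=-2 z=56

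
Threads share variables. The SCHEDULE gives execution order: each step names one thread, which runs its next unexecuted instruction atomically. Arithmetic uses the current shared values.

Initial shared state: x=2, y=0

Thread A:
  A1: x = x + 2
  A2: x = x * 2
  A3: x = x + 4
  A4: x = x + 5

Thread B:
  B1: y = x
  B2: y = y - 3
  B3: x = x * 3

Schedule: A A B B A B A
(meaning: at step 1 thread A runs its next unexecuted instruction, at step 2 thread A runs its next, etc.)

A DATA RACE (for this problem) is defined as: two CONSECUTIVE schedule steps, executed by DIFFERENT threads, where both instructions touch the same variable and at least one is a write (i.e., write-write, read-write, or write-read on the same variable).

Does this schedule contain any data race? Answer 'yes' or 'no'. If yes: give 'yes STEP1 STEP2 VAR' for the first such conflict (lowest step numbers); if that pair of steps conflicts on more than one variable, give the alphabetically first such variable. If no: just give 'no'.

Steps 1,2: same thread (A). No race.
Steps 2,3: A(x = x * 2) vs B(y = x). RACE on x (W-R).
Steps 3,4: same thread (B). No race.
Steps 4,5: B(r=y,w=y) vs A(r=x,w=x). No conflict.
Steps 5,6: A(x = x + 4) vs B(x = x * 3). RACE on x (W-W).
Steps 6,7: B(x = x * 3) vs A(x = x + 5). RACE on x (W-W).
First conflict at steps 2,3.

Answer: yes 2 3 x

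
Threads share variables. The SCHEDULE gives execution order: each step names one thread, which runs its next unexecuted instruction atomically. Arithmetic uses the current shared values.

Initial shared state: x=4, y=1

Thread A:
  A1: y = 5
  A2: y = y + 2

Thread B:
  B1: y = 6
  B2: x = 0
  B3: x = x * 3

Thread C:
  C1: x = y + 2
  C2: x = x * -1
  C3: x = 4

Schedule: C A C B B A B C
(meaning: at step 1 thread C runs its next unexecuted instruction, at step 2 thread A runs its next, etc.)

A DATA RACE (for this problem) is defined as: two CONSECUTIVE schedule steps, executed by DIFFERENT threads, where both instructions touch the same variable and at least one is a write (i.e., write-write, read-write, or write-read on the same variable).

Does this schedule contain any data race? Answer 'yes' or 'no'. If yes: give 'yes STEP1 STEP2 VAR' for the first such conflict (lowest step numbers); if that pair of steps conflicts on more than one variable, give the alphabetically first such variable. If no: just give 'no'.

Steps 1,2: C(x = y + 2) vs A(y = 5). RACE on y (R-W).
Steps 2,3: A(r=-,w=y) vs C(r=x,w=x). No conflict.
Steps 3,4: C(r=x,w=x) vs B(r=-,w=y). No conflict.
Steps 4,5: same thread (B). No race.
Steps 5,6: B(r=-,w=x) vs A(r=y,w=y). No conflict.
Steps 6,7: A(r=y,w=y) vs B(r=x,w=x). No conflict.
Steps 7,8: B(x = x * 3) vs C(x = 4). RACE on x (W-W).
First conflict at steps 1,2.

Answer: yes 1 2 y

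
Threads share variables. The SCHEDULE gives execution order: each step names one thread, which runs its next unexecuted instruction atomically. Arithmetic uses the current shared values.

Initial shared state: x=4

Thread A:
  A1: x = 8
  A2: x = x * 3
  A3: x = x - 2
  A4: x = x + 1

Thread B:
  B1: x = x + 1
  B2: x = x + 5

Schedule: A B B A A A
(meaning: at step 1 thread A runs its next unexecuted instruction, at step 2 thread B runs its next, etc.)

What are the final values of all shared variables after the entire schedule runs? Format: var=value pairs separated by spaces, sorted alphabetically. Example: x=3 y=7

Step 1: thread A executes A1 (x = 8). Shared: x=8. PCs: A@1 B@0
Step 2: thread B executes B1 (x = x + 1). Shared: x=9. PCs: A@1 B@1
Step 3: thread B executes B2 (x = x + 5). Shared: x=14. PCs: A@1 B@2
Step 4: thread A executes A2 (x = x * 3). Shared: x=42. PCs: A@2 B@2
Step 5: thread A executes A3 (x = x - 2). Shared: x=40. PCs: A@3 B@2
Step 6: thread A executes A4 (x = x + 1). Shared: x=41. PCs: A@4 B@2

Answer: x=41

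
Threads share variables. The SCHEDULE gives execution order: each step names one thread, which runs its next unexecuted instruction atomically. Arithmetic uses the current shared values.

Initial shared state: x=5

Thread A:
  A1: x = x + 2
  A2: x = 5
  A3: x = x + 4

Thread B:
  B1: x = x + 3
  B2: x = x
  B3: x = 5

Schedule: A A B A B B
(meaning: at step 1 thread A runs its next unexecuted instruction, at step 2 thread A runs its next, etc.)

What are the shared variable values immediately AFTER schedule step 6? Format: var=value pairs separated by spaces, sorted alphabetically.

Step 1: thread A executes A1 (x = x + 2). Shared: x=7. PCs: A@1 B@0
Step 2: thread A executes A2 (x = 5). Shared: x=5. PCs: A@2 B@0
Step 3: thread B executes B1 (x = x + 3). Shared: x=8. PCs: A@2 B@1
Step 4: thread A executes A3 (x = x + 4). Shared: x=12. PCs: A@3 B@1
Step 5: thread B executes B2 (x = x). Shared: x=12. PCs: A@3 B@2
Step 6: thread B executes B3 (x = 5). Shared: x=5. PCs: A@3 B@3

Answer: x=5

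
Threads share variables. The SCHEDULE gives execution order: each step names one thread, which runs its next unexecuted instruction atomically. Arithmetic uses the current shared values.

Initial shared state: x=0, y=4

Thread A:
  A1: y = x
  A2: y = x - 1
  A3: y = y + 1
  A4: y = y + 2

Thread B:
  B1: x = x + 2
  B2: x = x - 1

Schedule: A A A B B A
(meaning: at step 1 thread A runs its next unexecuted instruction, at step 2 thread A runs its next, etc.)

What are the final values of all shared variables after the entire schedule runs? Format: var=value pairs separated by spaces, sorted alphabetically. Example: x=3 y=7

Answer: x=1 y=2

Derivation:
Step 1: thread A executes A1 (y = x). Shared: x=0 y=0. PCs: A@1 B@0
Step 2: thread A executes A2 (y = x - 1). Shared: x=0 y=-1. PCs: A@2 B@0
Step 3: thread A executes A3 (y = y + 1). Shared: x=0 y=0. PCs: A@3 B@0
Step 4: thread B executes B1 (x = x + 2). Shared: x=2 y=0. PCs: A@3 B@1
Step 5: thread B executes B2 (x = x - 1). Shared: x=1 y=0. PCs: A@3 B@2
Step 6: thread A executes A4 (y = y + 2). Shared: x=1 y=2. PCs: A@4 B@2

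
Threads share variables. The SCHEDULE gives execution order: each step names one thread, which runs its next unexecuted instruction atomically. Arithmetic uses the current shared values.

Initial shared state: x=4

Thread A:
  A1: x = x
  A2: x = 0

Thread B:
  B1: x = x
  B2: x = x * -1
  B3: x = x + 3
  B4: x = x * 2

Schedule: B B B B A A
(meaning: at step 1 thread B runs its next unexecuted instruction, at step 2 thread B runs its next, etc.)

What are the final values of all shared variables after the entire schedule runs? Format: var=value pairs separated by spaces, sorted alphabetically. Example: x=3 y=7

Answer: x=0

Derivation:
Step 1: thread B executes B1 (x = x). Shared: x=4. PCs: A@0 B@1
Step 2: thread B executes B2 (x = x * -1). Shared: x=-4. PCs: A@0 B@2
Step 3: thread B executes B3 (x = x + 3). Shared: x=-1. PCs: A@0 B@3
Step 4: thread B executes B4 (x = x * 2). Shared: x=-2. PCs: A@0 B@4
Step 5: thread A executes A1 (x = x). Shared: x=-2. PCs: A@1 B@4
Step 6: thread A executes A2 (x = 0). Shared: x=0. PCs: A@2 B@4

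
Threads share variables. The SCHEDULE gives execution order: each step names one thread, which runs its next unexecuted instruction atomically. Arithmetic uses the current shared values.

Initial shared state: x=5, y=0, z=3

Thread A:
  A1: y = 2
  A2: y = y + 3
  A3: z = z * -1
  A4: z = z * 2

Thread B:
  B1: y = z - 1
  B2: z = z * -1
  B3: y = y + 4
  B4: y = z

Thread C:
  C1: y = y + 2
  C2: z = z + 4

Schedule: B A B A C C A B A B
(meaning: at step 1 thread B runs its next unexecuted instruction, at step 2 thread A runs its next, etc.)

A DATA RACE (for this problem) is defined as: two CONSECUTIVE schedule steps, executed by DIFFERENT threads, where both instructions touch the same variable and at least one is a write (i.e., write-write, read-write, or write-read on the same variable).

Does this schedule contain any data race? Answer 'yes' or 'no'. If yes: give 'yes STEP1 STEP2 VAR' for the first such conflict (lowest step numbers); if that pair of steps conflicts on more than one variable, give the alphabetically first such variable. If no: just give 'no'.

Answer: yes 1 2 y

Derivation:
Steps 1,2: B(y = z - 1) vs A(y = 2). RACE on y (W-W).
Steps 2,3: A(r=-,w=y) vs B(r=z,w=z). No conflict.
Steps 3,4: B(r=z,w=z) vs A(r=y,w=y). No conflict.
Steps 4,5: A(y = y + 3) vs C(y = y + 2). RACE on y (W-W).
Steps 5,6: same thread (C). No race.
Steps 6,7: C(z = z + 4) vs A(z = z * -1). RACE on z (W-W).
Steps 7,8: A(r=z,w=z) vs B(r=y,w=y). No conflict.
Steps 8,9: B(r=y,w=y) vs A(r=z,w=z). No conflict.
Steps 9,10: A(z = z * 2) vs B(y = z). RACE on z (W-R).
First conflict at steps 1,2.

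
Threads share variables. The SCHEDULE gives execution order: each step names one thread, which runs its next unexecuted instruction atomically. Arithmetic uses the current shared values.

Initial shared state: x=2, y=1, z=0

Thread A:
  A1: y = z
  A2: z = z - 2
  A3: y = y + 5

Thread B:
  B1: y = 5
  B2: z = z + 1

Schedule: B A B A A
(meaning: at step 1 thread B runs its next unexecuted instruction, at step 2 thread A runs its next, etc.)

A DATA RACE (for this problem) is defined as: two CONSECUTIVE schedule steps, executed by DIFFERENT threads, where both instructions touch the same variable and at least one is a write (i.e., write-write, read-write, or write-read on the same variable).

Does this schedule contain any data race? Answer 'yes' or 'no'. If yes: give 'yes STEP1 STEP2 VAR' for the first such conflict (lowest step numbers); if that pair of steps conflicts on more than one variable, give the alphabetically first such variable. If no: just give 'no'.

Steps 1,2: B(y = 5) vs A(y = z). RACE on y (W-W).
Steps 2,3: A(y = z) vs B(z = z + 1). RACE on z (R-W).
Steps 3,4: B(z = z + 1) vs A(z = z - 2). RACE on z (W-W).
Steps 4,5: same thread (A). No race.
First conflict at steps 1,2.

Answer: yes 1 2 y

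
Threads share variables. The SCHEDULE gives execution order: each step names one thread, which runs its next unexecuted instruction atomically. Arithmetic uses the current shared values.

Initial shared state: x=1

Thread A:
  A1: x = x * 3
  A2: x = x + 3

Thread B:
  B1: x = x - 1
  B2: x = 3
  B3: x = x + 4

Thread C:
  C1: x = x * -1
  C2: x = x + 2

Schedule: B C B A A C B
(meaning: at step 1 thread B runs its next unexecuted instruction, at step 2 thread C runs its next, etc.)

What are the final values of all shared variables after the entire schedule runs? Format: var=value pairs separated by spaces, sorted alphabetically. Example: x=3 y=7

Step 1: thread B executes B1 (x = x - 1). Shared: x=0. PCs: A@0 B@1 C@0
Step 2: thread C executes C1 (x = x * -1). Shared: x=0. PCs: A@0 B@1 C@1
Step 3: thread B executes B2 (x = 3). Shared: x=3. PCs: A@0 B@2 C@1
Step 4: thread A executes A1 (x = x * 3). Shared: x=9. PCs: A@1 B@2 C@1
Step 5: thread A executes A2 (x = x + 3). Shared: x=12. PCs: A@2 B@2 C@1
Step 6: thread C executes C2 (x = x + 2). Shared: x=14. PCs: A@2 B@2 C@2
Step 7: thread B executes B3 (x = x + 4). Shared: x=18. PCs: A@2 B@3 C@2

Answer: x=18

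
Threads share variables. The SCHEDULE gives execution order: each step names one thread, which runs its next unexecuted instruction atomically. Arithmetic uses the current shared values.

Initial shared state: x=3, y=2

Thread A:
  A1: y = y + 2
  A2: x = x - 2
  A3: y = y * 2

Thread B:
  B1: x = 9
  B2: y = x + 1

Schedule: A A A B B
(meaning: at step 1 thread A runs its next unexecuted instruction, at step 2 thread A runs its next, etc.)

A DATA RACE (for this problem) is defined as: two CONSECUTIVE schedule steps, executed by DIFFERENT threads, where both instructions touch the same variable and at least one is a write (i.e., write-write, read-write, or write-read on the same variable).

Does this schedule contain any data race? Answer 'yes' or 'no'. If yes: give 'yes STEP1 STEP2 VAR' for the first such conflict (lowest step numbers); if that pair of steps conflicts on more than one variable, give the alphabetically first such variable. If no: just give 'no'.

Answer: no

Derivation:
Steps 1,2: same thread (A). No race.
Steps 2,3: same thread (A). No race.
Steps 3,4: A(r=y,w=y) vs B(r=-,w=x). No conflict.
Steps 4,5: same thread (B). No race.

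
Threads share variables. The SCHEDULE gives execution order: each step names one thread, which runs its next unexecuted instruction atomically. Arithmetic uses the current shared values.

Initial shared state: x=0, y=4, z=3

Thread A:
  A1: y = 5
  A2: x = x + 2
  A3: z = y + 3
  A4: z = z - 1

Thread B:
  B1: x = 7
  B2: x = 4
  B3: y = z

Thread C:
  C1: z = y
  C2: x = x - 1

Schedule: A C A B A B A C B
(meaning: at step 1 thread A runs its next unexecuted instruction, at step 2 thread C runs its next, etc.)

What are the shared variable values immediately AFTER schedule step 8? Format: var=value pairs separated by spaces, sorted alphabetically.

Answer: x=3 y=5 z=7

Derivation:
Step 1: thread A executes A1 (y = 5). Shared: x=0 y=5 z=3. PCs: A@1 B@0 C@0
Step 2: thread C executes C1 (z = y). Shared: x=0 y=5 z=5. PCs: A@1 B@0 C@1
Step 3: thread A executes A2 (x = x + 2). Shared: x=2 y=5 z=5. PCs: A@2 B@0 C@1
Step 4: thread B executes B1 (x = 7). Shared: x=7 y=5 z=5. PCs: A@2 B@1 C@1
Step 5: thread A executes A3 (z = y + 3). Shared: x=7 y=5 z=8. PCs: A@3 B@1 C@1
Step 6: thread B executes B2 (x = 4). Shared: x=4 y=5 z=8. PCs: A@3 B@2 C@1
Step 7: thread A executes A4 (z = z - 1). Shared: x=4 y=5 z=7. PCs: A@4 B@2 C@1
Step 8: thread C executes C2 (x = x - 1). Shared: x=3 y=5 z=7. PCs: A@4 B@2 C@2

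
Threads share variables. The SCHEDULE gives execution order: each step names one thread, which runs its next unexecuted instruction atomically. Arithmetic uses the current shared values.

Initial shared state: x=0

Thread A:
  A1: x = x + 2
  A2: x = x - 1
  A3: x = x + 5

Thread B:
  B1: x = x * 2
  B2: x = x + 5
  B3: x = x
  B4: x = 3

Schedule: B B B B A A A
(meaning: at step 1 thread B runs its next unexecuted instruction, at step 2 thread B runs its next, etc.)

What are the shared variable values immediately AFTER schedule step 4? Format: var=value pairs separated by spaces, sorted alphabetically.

Step 1: thread B executes B1 (x = x * 2). Shared: x=0. PCs: A@0 B@1
Step 2: thread B executes B2 (x = x + 5). Shared: x=5. PCs: A@0 B@2
Step 3: thread B executes B3 (x = x). Shared: x=5. PCs: A@0 B@3
Step 4: thread B executes B4 (x = 3). Shared: x=3. PCs: A@0 B@4

Answer: x=3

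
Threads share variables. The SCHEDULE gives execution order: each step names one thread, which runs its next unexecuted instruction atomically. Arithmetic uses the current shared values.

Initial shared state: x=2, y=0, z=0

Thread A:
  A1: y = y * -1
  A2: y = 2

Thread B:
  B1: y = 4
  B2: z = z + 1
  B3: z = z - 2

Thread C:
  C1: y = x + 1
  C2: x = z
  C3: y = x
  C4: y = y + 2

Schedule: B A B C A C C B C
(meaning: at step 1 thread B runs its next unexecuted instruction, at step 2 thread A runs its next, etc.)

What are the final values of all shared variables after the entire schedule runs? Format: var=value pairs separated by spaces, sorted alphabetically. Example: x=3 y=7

Step 1: thread B executes B1 (y = 4). Shared: x=2 y=4 z=0. PCs: A@0 B@1 C@0
Step 2: thread A executes A1 (y = y * -1). Shared: x=2 y=-4 z=0. PCs: A@1 B@1 C@0
Step 3: thread B executes B2 (z = z + 1). Shared: x=2 y=-4 z=1. PCs: A@1 B@2 C@0
Step 4: thread C executes C1 (y = x + 1). Shared: x=2 y=3 z=1. PCs: A@1 B@2 C@1
Step 5: thread A executes A2 (y = 2). Shared: x=2 y=2 z=1. PCs: A@2 B@2 C@1
Step 6: thread C executes C2 (x = z). Shared: x=1 y=2 z=1. PCs: A@2 B@2 C@2
Step 7: thread C executes C3 (y = x). Shared: x=1 y=1 z=1. PCs: A@2 B@2 C@3
Step 8: thread B executes B3 (z = z - 2). Shared: x=1 y=1 z=-1. PCs: A@2 B@3 C@3
Step 9: thread C executes C4 (y = y + 2). Shared: x=1 y=3 z=-1. PCs: A@2 B@3 C@4

Answer: x=1 y=3 z=-1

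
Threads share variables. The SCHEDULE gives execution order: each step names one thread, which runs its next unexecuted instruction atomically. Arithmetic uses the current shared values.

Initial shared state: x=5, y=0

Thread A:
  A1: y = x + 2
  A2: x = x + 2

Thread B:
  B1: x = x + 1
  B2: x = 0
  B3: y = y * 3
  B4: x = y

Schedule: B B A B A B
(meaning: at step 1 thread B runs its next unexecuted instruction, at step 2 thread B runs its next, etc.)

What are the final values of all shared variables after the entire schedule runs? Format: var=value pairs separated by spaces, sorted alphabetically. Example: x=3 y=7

Step 1: thread B executes B1 (x = x + 1). Shared: x=6 y=0. PCs: A@0 B@1
Step 2: thread B executes B2 (x = 0). Shared: x=0 y=0. PCs: A@0 B@2
Step 3: thread A executes A1 (y = x + 2). Shared: x=0 y=2. PCs: A@1 B@2
Step 4: thread B executes B3 (y = y * 3). Shared: x=0 y=6. PCs: A@1 B@3
Step 5: thread A executes A2 (x = x + 2). Shared: x=2 y=6. PCs: A@2 B@3
Step 6: thread B executes B4 (x = y). Shared: x=6 y=6. PCs: A@2 B@4

Answer: x=6 y=6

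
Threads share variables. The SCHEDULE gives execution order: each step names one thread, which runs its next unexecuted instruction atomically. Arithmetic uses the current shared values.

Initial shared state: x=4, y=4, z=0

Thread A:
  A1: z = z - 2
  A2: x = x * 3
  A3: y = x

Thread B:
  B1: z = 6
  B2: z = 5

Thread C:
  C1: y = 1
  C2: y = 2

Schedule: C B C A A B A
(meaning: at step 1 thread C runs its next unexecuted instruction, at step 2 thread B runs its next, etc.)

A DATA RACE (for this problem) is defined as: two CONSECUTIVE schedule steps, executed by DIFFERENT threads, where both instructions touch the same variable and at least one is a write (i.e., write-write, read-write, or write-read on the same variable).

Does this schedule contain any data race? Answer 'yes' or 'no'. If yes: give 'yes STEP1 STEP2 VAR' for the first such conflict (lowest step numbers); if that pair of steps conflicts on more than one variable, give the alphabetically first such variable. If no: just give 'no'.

Steps 1,2: C(r=-,w=y) vs B(r=-,w=z). No conflict.
Steps 2,3: B(r=-,w=z) vs C(r=-,w=y). No conflict.
Steps 3,4: C(r=-,w=y) vs A(r=z,w=z). No conflict.
Steps 4,5: same thread (A). No race.
Steps 5,6: A(r=x,w=x) vs B(r=-,w=z). No conflict.
Steps 6,7: B(r=-,w=z) vs A(r=x,w=y). No conflict.

Answer: no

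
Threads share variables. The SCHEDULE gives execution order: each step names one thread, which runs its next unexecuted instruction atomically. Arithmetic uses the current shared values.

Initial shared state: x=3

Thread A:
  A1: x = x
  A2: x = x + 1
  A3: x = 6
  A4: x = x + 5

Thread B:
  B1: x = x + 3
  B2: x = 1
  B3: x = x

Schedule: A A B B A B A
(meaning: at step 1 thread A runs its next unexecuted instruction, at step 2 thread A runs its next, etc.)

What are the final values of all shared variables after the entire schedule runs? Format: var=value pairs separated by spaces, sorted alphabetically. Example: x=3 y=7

Answer: x=11

Derivation:
Step 1: thread A executes A1 (x = x). Shared: x=3. PCs: A@1 B@0
Step 2: thread A executes A2 (x = x + 1). Shared: x=4. PCs: A@2 B@0
Step 3: thread B executes B1 (x = x + 3). Shared: x=7. PCs: A@2 B@1
Step 4: thread B executes B2 (x = 1). Shared: x=1. PCs: A@2 B@2
Step 5: thread A executes A3 (x = 6). Shared: x=6. PCs: A@3 B@2
Step 6: thread B executes B3 (x = x). Shared: x=6. PCs: A@3 B@3
Step 7: thread A executes A4 (x = x + 5). Shared: x=11. PCs: A@4 B@3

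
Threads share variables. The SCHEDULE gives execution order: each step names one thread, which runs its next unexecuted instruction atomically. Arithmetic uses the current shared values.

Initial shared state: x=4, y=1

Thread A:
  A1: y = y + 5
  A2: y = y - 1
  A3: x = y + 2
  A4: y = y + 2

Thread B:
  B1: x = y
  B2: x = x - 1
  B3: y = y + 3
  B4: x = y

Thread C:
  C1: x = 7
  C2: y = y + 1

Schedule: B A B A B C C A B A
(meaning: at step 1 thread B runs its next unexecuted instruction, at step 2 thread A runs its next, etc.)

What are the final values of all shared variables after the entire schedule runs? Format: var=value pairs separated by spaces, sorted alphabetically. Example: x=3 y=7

Step 1: thread B executes B1 (x = y). Shared: x=1 y=1. PCs: A@0 B@1 C@0
Step 2: thread A executes A1 (y = y + 5). Shared: x=1 y=6. PCs: A@1 B@1 C@0
Step 3: thread B executes B2 (x = x - 1). Shared: x=0 y=6. PCs: A@1 B@2 C@0
Step 4: thread A executes A2 (y = y - 1). Shared: x=0 y=5. PCs: A@2 B@2 C@0
Step 5: thread B executes B3 (y = y + 3). Shared: x=0 y=8. PCs: A@2 B@3 C@0
Step 6: thread C executes C1 (x = 7). Shared: x=7 y=8. PCs: A@2 B@3 C@1
Step 7: thread C executes C2 (y = y + 1). Shared: x=7 y=9. PCs: A@2 B@3 C@2
Step 8: thread A executes A3 (x = y + 2). Shared: x=11 y=9. PCs: A@3 B@3 C@2
Step 9: thread B executes B4 (x = y). Shared: x=9 y=9. PCs: A@3 B@4 C@2
Step 10: thread A executes A4 (y = y + 2). Shared: x=9 y=11. PCs: A@4 B@4 C@2

Answer: x=9 y=11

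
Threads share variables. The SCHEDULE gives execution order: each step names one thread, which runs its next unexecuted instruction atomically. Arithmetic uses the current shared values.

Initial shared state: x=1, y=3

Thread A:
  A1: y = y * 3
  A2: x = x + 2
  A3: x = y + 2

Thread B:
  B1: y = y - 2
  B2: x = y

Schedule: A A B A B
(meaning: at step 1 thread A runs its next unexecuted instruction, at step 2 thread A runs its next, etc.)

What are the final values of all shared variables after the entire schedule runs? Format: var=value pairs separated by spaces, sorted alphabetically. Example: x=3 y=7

Step 1: thread A executes A1 (y = y * 3). Shared: x=1 y=9. PCs: A@1 B@0
Step 2: thread A executes A2 (x = x + 2). Shared: x=3 y=9. PCs: A@2 B@0
Step 3: thread B executes B1 (y = y - 2). Shared: x=3 y=7. PCs: A@2 B@1
Step 4: thread A executes A3 (x = y + 2). Shared: x=9 y=7. PCs: A@3 B@1
Step 5: thread B executes B2 (x = y). Shared: x=7 y=7. PCs: A@3 B@2

Answer: x=7 y=7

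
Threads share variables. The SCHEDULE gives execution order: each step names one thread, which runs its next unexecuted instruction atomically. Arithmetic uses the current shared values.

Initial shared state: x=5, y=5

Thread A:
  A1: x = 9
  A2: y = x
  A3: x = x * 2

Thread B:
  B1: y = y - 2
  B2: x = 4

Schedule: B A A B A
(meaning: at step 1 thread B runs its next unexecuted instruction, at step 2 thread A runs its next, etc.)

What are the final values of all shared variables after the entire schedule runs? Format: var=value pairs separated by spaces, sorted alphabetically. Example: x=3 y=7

Answer: x=8 y=9

Derivation:
Step 1: thread B executes B1 (y = y - 2). Shared: x=5 y=3. PCs: A@0 B@1
Step 2: thread A executes A1 (x = 9). Shared: x=9 y=3. PCs: A@1 B@1
Step 3: thread A executes A2 (y = x). Shared: x=9 y=9. PCs: A@2 B@1
Step 4: thread B executes B2 (x = 4). Shared: x=4 y=9. PCs: A@2 B@2
Step 5: thread A executes A3 (x = x * 2). Shared: x=8 y=9. PCs: A@3 B@2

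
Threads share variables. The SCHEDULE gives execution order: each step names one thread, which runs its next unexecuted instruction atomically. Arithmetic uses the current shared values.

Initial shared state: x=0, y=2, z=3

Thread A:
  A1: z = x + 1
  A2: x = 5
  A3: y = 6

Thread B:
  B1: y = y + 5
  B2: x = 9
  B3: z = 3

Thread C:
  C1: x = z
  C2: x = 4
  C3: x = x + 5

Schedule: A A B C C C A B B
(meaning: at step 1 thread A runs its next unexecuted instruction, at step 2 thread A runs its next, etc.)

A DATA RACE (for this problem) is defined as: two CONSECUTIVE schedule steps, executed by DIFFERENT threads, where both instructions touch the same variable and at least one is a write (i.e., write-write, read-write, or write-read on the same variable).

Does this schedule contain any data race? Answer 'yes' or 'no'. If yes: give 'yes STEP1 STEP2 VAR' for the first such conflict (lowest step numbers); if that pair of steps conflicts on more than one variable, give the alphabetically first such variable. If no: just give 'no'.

Answer: no

Derivation:
Steps 1,2: same thread (A). No race.
Steps 2,3: A(r=-,w=x) vs B(r=y,w=y). No conflict.
Steps 3,4: B(r=y,w=y) vs C(r=z,w=x). No conflict.
Steps 4,5: same thread (C). No race.
Steps 5,6: same thread (C). No race.
Steps 6,7: C(r=x,w=x) vs A(r=-,w=y). No conflict.
Steps 7,8: A(r=-,w=y) vs B(r=-,w=x). No conflict.
Steps 8,9: same thread (B). No race.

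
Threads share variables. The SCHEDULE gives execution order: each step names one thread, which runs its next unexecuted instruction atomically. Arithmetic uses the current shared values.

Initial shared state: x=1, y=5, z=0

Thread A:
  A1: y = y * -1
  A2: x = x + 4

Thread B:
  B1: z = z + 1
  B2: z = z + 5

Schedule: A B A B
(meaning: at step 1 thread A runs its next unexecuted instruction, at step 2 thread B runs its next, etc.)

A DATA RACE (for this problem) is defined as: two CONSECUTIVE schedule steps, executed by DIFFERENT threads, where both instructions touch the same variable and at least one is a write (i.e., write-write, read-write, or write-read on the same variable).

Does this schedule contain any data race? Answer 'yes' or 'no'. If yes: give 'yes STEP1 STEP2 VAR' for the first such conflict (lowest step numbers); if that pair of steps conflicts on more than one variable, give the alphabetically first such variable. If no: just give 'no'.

Steps 1,2: A(r=y,w=y) vs B(r=z,w=z). No conflict.
Steps 2,3: B(r=z,w=z) vs A(r=x,w=x). No conflict.
Steps 3,4: A(r=x,w=x) vs B(r=z,w=z). No conflict.

Answer: no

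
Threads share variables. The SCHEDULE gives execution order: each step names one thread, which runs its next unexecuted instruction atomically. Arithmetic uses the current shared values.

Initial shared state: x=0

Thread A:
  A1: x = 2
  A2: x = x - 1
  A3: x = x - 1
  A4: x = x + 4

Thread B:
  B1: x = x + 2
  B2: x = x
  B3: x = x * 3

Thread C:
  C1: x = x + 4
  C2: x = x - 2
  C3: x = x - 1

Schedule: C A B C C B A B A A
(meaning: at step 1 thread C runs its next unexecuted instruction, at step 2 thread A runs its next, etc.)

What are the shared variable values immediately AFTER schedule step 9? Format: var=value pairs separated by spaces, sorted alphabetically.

Answer: x=-1

Derivation:
Step 1: thread C executes C1 (x = x + 4). Shared: x=4. PCs: A@0 B@0 C@1
Step 2: thread A executes A1 (x = 2). Shared: x=2. PCs: A@1 B@0 C@1
Step 3: thread B executes B1 (x = x + 2). Shared: x=4. PCs: A@1 B@1 C@1
Step 4: thread C executes C2 (x = x - 2). Shared: x=2. PCs: A@1 B@1 C@2
Step 5: thread C executes C3 (x = x - 1). Shared: x=1. PCs: A@1 B@1 C@3
Step 6: thread B executes B2 (x = x). Shared: x=1. PCs: A@1 B@2 C@3
Step 7: thread A executes A2 (x = x - 1). Shared: x=0. PCs: A@2 B@2 C@3
Step 8: thread B executes B3 (x = x * 3). Shared: x=0. PCs: A@2 B@3 C@3
Step 9: thread A executes A3 (x = x - 1). Shared: x=-1. PCs: A@3 B@3 C@3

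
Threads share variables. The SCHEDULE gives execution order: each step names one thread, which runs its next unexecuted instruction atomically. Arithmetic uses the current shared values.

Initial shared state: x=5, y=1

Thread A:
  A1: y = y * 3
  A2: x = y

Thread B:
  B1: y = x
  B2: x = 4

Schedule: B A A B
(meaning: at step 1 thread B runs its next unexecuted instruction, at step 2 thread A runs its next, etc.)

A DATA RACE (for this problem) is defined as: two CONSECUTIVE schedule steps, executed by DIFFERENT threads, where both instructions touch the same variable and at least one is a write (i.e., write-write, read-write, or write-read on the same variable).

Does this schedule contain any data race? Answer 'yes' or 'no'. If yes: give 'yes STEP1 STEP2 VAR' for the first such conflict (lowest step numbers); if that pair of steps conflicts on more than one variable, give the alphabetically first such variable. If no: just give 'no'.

Steps 1,2: B(y = x) vs A(y = y * 3). RACE on y (W-W).
Steps 2,3: same thread (A). No race.
Steps 3,4: A(x = y) vs B(x = 4). RACE on x (W-W).
First conflict at steps 1,2.

Answer: yes 1 2 y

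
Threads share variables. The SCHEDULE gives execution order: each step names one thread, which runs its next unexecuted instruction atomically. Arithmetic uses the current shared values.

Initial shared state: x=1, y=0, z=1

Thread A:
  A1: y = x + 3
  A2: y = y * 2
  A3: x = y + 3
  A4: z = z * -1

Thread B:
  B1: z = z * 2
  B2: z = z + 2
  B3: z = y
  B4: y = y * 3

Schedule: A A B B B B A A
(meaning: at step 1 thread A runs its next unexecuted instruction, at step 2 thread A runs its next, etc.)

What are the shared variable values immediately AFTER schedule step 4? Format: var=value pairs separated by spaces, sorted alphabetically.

Answer: x=1 y=8 z=4

Derivation:
Step 1: thread A executes A1 (y = x + 3). Shared: x=1 y=4 z=1. PCs: A@1 B@0
Step 2: thread A executes A2 (y = y * 2). Shared: x=1 y=8 z=1. PCs: A@2 B@0
Step 3: thread B executes B1 (z = z * 2). Shared: x=1 y=8 z=2. PCs: A@2 B@1
Step 4: thread B executes B2 (z = z + 2). Shared: x=1 y=8 z=4. PCs: A@2 B@2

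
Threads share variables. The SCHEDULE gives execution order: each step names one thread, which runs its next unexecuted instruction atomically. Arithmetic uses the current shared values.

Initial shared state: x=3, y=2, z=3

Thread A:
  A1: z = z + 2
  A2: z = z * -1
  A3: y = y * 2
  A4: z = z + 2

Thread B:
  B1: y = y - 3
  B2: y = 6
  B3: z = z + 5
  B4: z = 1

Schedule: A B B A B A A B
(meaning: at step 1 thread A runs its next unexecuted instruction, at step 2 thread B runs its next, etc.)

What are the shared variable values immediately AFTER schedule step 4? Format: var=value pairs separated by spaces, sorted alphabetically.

Step 1: thread A executes A1 (z = z + 2). Shared: x=3 y=2 z=5. PCs: A@1 B@0
Step 2: thread B executes B1 (y = y - 3). Shared: x=3 y=-1 z=5. PCs: A@1 B@1
Step 3: thread B executes B2 (y = 6). Shared: x=3 y=6 z=5. PCs: A@1 B@2
Step 4: thread A executes A2 (z = z * -1). Shared: x=3 y=6 z=-5. PCs: A@2 B@2

Answer: x=3 y=6 z=-5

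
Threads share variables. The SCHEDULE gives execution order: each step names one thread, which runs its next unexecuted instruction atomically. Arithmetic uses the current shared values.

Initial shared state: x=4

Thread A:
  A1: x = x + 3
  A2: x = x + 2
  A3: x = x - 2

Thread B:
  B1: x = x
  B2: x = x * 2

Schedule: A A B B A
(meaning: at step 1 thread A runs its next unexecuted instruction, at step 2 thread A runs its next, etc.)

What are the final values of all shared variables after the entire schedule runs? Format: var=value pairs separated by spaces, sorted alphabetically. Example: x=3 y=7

Answer: x=16

Derivation:
Step 1: thread A executes A1 (x = x + 3). Shared: x=7. PCs: A@1 B@0
Step 2: thread A executes A2 (x = x + 2). Shared: x=9. PCs: A@2 B@0
Step 3: thread B executes B1 (x = x). Shared: x=9. PCs: A@2 B@1
Step 4: thread B executes B2 (x = x * 2). Shared: x=18. PCs: A@2 B@2
Step 5: thread A executes A3 (x = x - 2). Shared: x=16. PCs: A@3 B@2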